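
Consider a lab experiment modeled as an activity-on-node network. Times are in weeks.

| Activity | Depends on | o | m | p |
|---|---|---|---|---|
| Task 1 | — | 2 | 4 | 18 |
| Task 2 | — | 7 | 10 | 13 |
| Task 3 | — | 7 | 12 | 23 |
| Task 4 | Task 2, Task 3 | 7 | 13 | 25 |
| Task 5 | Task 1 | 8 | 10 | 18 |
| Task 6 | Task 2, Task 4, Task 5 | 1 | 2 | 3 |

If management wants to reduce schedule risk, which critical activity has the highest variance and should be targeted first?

Task 4

te_Task 1 = (2 + 4·4 + 18)/6 = 36/6 = 6; σ²_Task 1 = ((18−2)/6)² = 7.111
te_Task 2 = (7 + 4·10 + 13)/6 = 60/6 = 10; σ²_Task 2 = ((13−7)/6)² = 1.000
te_Task 3 = (7 + 4·12 + 23)/6 = 78/6 = 13; σ²_Task 3 = ((23−7)/6)² = 7.111
te_Task 4 = (7 + 4·13 + 25)/6 = 84/6 = 14; σ²_Task 4 = ((25−7)/6)² = 9.000
te_Task 5 = (8 + 4·10 + 18)/6 = 66/6 = 11; σ²_Task 5 = ((18−8)/6)² = 2.778
te_Task 6 = (1 + 4·2 + 3)/6 = 12/6 = 2; σ²_Task 6 = ((3−1)/6)² = 0.111

Forward pass:
ES_Task 1 = 0; EF_Task 1 = 6
ES_Task 2 = 0; EF_Task 2 = 10
ES_Task 3 = 0; EF_Task 3 = 13
ES_Task 4 = max(EF_Task 2=10, EF_Task 3=13) = 13; EF_Task 4 = 13+14 = 27
ES_Task 5 = 6; EF_Task 5 = 6+11 = 17
ES_Task 6 = max(EF_Task 2=10, EF_Task 4=27, EF_Task 5=17) = 27; EF_Task 6 = 27+2 = 29
Expected project duration μ = 29 weeks. Critical path: Task 3 → Task 4 → Task 6.

Variances on critical path: σ²_Task 3=7.111, σ²_Task 4=9.000, σ²_Task 6=0.111.
Largest is σ²_Task 4 = 9.000.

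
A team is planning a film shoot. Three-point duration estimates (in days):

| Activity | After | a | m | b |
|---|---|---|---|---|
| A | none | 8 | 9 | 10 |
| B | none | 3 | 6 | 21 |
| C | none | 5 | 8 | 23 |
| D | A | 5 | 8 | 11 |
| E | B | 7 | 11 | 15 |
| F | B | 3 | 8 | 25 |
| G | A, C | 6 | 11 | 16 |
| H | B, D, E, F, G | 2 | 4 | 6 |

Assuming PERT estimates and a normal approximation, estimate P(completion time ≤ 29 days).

te_A = (8 + 4·9 + 10)/6 = 54/6 = 9; σ²_A = ((10−8)/6)² = 0.111
te_B = (3 + 4·6 + 21)/6 = 48/6 = 8; σ²_B = ((21−3)/6)² = 9.000
te_C = (5 + 4·8 + 23)/6 = 60/6 = 10; σ²_C = ((23−5)/6)² = 9.000
te_D = (5 + 4·8 + 11)/6 = 48/6 = 8; σ²_D = ((11−5)/6)² = 1.000
te_E = (7 + 4·11 + 15)/6 = 66/6 = 11; σ²_E = ((15−7)/6)² = 1.778
te_F = (3 + 4·8 + 25)/6 = 60/6 = 10; σ²_F = ((25−3)/6)² = 13.444
te_G = (6 + 4·11 + 16)/6 = 66/6 = 11; σ²_G = ((16−6)/6)² = 2.778
te_H = (2 + 4·4 + 6)/6 = 24/6 = 4; σ²_H = ((6−2)/6)² = 0.444

Forward pass:
ES_A = 0; EF_A = 9
ES_B = 0; EF_B = 8
ES_C = 0; EF_C = 10
ES_D = 9; EF_D = 9+8 = 17
ES_E = 8; EF_E = 8+11 = 19
ES_F = 8; EF_F = 8+10 = 18
ES_G = max(EF_A=9, EF_C=10) = 10; EF_G = 10+11 = 21
ES_H = max(EF_B=8, EF_D=17, EF_E=19, EF_F=18, EF_G=21) = 21; EF_H = 21+4 = 25
Expected project duration μ = 25 days. Critical path: C → G → H.

Variance along critical path = 9.000 + 2.778 + 0.444 = 12.222; σ = √12.222 = 3.496 days.
Z = (29 − 25) / 3.496 = 1.144
P(T ≤ 29) = Φ(1.144) ≈ 0.874

0.874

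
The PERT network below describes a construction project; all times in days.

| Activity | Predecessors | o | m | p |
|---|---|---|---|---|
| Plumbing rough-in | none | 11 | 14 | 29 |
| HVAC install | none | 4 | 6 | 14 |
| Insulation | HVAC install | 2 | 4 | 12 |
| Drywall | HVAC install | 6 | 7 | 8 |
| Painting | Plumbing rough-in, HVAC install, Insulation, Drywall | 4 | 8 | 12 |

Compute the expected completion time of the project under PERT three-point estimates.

te_Plumbing rough-in = (11 + 4·14 + 29)/6 = 96/6 = 16
te_HVAC install = (4 + 4·6 + 14)/6 = 42/6 = 7
te_Insulation = (2 + 4·4 + 12)/6 = 30/6 = 5
te_Drywall = (6 + 4·7 + 8)/6 = 42/6 = 7
te_Painting = (4 + 4·8 + 12)/6 = 48/6 = 8

Forward pass:
ES_Plumbing rough-in = 0; EF_Plumbing rough-in = 16
ES_HVAC install = 0; EF_HVAC install = 7
ES_Insulation = 7; EF_Insulation = 7+5 = 12
ES_Drywall = 7; EF_Drywall = 7+7 = 14
ES_Painting = max(EF_Plumbing rough-in=16, EF_HVAC install=7, EF_Insulation=12, EF_Drywall=14) = 16; EF_Painting = 16+8 = 24
Expected project duration μ = 24 days. Critical path: Plumbing rough-in → Painting.

24 days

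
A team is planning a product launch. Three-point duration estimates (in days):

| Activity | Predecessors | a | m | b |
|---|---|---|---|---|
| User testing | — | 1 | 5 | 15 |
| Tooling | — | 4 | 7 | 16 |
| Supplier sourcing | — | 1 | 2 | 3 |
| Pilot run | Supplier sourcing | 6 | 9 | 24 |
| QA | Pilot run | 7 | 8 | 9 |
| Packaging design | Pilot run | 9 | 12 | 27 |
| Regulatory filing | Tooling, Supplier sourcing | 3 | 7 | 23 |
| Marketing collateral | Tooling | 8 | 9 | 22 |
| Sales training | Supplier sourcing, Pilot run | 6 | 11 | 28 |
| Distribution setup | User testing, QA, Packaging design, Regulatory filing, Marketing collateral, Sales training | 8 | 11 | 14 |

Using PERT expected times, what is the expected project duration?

te_User testing = (1 + 4·5 + 15)/6 = 36/6 = 6
te_Tooling = (4 + 4·7 + 16)/6 = 48/6 = 8
te_Supplier sourcing = (1 + 4·2 + 3)/6 = 12/6 = 2
te_Pilot run = (6 + 4·9 + 24)/6 = 66/6 = 11
te_QA = (7 + 4·8 + 9)/6 = 48/6 = 8
te_Packaging design = (9 + 4·12 + 27)/6 = 84/6 = 14
te_Regulatory filing = (3 + 4·7 + 23)/6 = 54/6 = 9
te_Marketing collateral = (8 + 4·9 + 22)/6 = 66/6 = 11
te_Sales training = (6 + 4·11 + 28)/6 = 78/6 = 13
te_Distribution setup = (8 + 4·11 + 14)/6 = 66/6 = 11

Forward pass:
ES_User testing = 0; EF_User testing = 6
ES_Tooling = 0; EF_Tooling = 8
ES_Supplier sourcing = 0; EF_Supplier sourcing = 2
ES_Pilot run = 2; EF_Pilot run = 2+11 = 13
ES_QA = 13; EF_QA = 13+8 = 21
ES_Packaging design = 13; EF_Packaging design = 13+14 = 27
ES_Regulatory filing = max(EF_Tooling=8, EF_Supplier sourcing=2) = 8; EF_Regulatory filing = 8+9 = 17
ES_Marketing collateral = 8; EF_Marketing collateral = 8+11 = 19
ES_Sales training = max(EF_Supplier sourcing=2, EF_Pilot run=13) = 13; EF_Sales training = 13+13 = 26
ES_Distribution setup = max(EF_User testing=6, EF_QA=21, EF_Packaging design=27, EF_Regulatory filing=17, EF_Marketing collateral=19, EF_Sales training=26) = 27; EF_Distribution setup = 27+11 = 38
Expected project duration μ = 38 days. Critical path: Supplier sourcing → Pilot run → Packaging design → Distribution setup.

38 days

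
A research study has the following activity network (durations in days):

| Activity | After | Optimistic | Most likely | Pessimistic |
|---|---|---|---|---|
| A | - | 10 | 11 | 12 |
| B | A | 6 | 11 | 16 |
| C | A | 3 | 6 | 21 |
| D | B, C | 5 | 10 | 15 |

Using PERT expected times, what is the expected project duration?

te_A = (10 + 4·11 + 12)/6 = 66/6 = 11
te_B = (6 + 4·11 + 16)/6 = 66/6 = 11
te_C = (3 + 4·6 + 21)/6 = 48/6 = 8
te_D = (5 + 4·10 + 15)/6 = 60/6 = 10

Forward pass:
ES_A = 0; EF_A = 11
ES_B = 11; EF_B = 11+11 = 22
ES_C = 11; EF_C = 11+8 = 19
ES_D = max(EF_B=22, EF_C=19) = 22; EF_D = 22+10 = 32
Expected project duration μ = 32 days. Critical path: A → B → D.

32 days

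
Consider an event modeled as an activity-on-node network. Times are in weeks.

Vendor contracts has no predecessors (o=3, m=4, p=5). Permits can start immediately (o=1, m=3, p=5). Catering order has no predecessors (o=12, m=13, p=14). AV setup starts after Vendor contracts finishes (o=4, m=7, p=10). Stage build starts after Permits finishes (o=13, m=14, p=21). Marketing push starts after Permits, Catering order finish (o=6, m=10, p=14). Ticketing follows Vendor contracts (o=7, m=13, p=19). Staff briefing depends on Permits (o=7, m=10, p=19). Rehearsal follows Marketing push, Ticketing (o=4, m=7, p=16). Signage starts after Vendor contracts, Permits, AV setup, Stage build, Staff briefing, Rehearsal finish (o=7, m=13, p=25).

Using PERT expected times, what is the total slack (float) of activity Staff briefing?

te_Vendor contracts = (3 + 4·4 + 5)/6 = 24/6 = 4
te_Permits = (1 + 4·3 + 5)/6 = 18/6 = 3
te_Catering order = (12 + 4·13 + 14)/6 = 78/6 = 13
te_AV setup = (4 + 4·7 + 10)/6 = 42/6 = 7
te_Stage build = (13 + 4·14 + 21)/6 = 90/6 = 15
te_Marketing push = (6 + 4·10 + 14)/6 = 60/6 = 10
te_Ticketing = (7 + 4·13 + 19)/6 = 78/6 = 13
te_Staff briefing = (7 + 4·10 + 19)/6 = 66/6 = 11
te_Rehearsal = (4 + 4·7 + 16)/6 = 48/6 = 8
te_Signage = (7 + 4·13 + 25)/6 = 84/6 = 14

Forward pass:
ES_Vendor contracts = 0; EF_Vendor contracts = 4
ES_Permits = 0; EF_Permits = 3
ES_Catering order = 0; EF_Catering order = 13
ES_AV setup = 4; EF_AV setup = 4+7 = 11
ES_Stage build = 3; EF_Stage build = 3+15 = 18
ES_Marketing push = max(EF_Permits=3, EF_Catering order=13) = 13; EF_Marketing push = 13+10 = 23
ES_Ticketing = 4; EF_Ticketing = 4+13 = 17
ES_Staff briefing = 3; EF_Staff briefing = 3+11 = 14
ES_Rehearsal = max(EF_Marketing push=23, EF_Ticketing=17) = 23; EF_Rehearsal = 23+8 = 31
ES_Signage = max(EF_Vendor contracts=4, EF_Permits=3, EF_AV setup=11, EF_Stage build=18, EF_Staff briefing=14, EF_Rehearsal=31) = 31; EF_Signage = 31+14 = 45
Expected project duration μ = 45 weeks. Critical path: Catering order → Marketing push → Rehearsal → Signage.

Backward pass:
LF_Signage = 45; LS_Signage = 45−14 = 31
LF_Rehearsal = LS_Signage = 31; LS_Rehearsal = 31−8 = 23
LF_Staff briefing = LS_Signage = 31; LS_Staff briefing = 31−11 = 20
LF_Ticketing = LS_Rehearsal = 23; LS_Ticketing = 23−13 = 10
LF_Marketing push = LS_Rehearsal = 23; LS_Marketing push = 23−10 = 13
LF_Stage build = LS_Signage = 31; LS_Stage build = 31−15 = 16
LF_AV setup = LS_Signage = 31; LS_AV setup = 31−7 = 24
LF_Catering order = LS_Marketing push = 13; LS_Catering order = 13−13 = 0
LF_Permits = min(LS_Stage build=16, LS_Marketing push=13, LS_Staff briefing=20, LS_Signage=31) = 13; LS_Permits = 13−3 = 10
LF_Vendor contracts = min(LS_AV setup=24, LS_Ticketing=10, LS_Signage=31) = 10; LS_Vendor contracts = 10−4 = 6
Slack_Staff briefing = LS_Staff briefing − ES_Staff briefing = 20 − 3 = 17

17 weeks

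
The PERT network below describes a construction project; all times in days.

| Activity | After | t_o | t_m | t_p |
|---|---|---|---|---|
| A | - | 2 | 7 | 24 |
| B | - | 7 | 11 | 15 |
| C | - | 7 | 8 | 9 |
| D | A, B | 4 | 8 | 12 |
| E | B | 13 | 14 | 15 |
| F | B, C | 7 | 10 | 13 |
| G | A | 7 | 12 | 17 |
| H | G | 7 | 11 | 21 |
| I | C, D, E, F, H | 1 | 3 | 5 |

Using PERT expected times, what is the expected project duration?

te_A = (2 + 4·7 + 24)/6 = 54/6 = 9
te_B = (7 + 4·11 + 15)/6 = 66/6 = 11
te_C = (7 + 4·8 + 9)/6 = 48/6 = 8
te_D = (4 + 4·8 + 12)/6 = 48/6 = 8
te_E = (13 + 4·14 + 15)/6 = 84/6 = 14
te_F = (7 + 4·10 + 13)/6 = 60/6 = 10
te_G = (7 + 4·12 + 17)/6 = 72/6 = 12
te_H = (7 + 4·11 + 21)/6 = 72/6 = 12
te_I = (1 + 4·3 + 5)/6 = 18/6 = 3

Forward pass:
ES_A = 0; EF_A = 9
ES_B = 0; EF_B = 11
ES_C = 0; EF_C = 8
ES_D = max(EF_A=9, EF_B=11) = 11; EF_D = 11+8 = 19
ES_E = 11; EF_E = 11+14 = 25
ES_F = max(EF_B=11, EF_C=8) = 11; EF_F = 11+10 = 21
ES_G = 9; EF_G = 9+12 = 21
ES_H = 21; EF_H = 21+12 = 33
ES_I = max(EF_C=8, EF_D=19, EF_E=25, EF_F=21, EF_H=33) = 33; EF_I = 33+3 = 36
Expected project duration μ = 36 days. Critical path: A → G → H → I.

36 days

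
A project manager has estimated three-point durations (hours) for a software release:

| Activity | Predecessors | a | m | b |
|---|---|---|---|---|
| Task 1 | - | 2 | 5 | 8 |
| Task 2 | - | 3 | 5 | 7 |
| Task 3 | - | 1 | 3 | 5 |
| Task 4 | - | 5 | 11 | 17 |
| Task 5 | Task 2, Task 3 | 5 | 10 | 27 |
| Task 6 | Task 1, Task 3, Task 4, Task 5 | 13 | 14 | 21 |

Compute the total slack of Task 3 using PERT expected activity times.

2 hours

te_Task 1 = (2 + 4·5 + 8)/6 = 30/6 = 5
te_Task 2 = (3 + 4·5 + 7)/6 = 30/6 = 5
te_Task 3 = (1 + 4·3 + 5)/6 = 18/6 = 3
te_Task 4 = (5 + 4·11 + 17)/6 = 66/6 = 11
te_Task 5 = (5 + 4·10 + 27)/6 = 72/6 = 12
te_Task 6 = (13 + 4·14 + 21)/6 = 90/6 = 15

Forward pass:
ES_Task 1 = 0; EF_Task 1 = 5
ES_Task 2 = 0; EF_Task 2 = 5
ES_Task 3 = 0; EF_Task 3 = 3
ES_Task 4 = 0; EF_Task 4 = 11
ES_Task 5 = max(EF_Task 2=5, EF_Task 3=3) = 5; EF_Task 5 = 5+12 = 17
ES_Task 6 = max(EF_Task 1=5, EF_Task 3=3, EF_Task 4=11, EF_Task 5=17) = 17; EF_Task 6 = 17+15 = 32
Expected project duration μ = 32 hours. Critical path: Task 2 → Task 5 → Task 6.

Backward pass:
LF_Task 6 = 32; LS_Task 6 = 32−15 = 17
LF_Task 5 = LS_Task 6 = 17; LS_Task 5 = 17−12 = 5
LF_Task 4 = LS_Task 6 = 17; LS_Task 4 = 17−11 = 6
LF_Task 3 = min(LS_Task 5=5, LS_Task 6=17) = 5; LS_Task 3 = 5−3 = 2
LF_Task 2 = LS_Task 5 = 5; LS_Task 2 = 5−5 = 0
LF_Task 1 = LS_Task 6 = 17; LS_Task 1 = 17−5 = 12
Slack_Task 3 = LS_Task 3 − ES_Task 3 = 2 − 0 = 2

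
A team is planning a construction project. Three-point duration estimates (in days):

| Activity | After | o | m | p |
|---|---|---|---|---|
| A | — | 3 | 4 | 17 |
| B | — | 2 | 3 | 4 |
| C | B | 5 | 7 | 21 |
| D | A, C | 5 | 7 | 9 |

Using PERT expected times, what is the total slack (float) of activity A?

te_A = (3 + 4·4 + 17)/6 = 36/6 = 6
te_B = (2 + 4·3 + 4)/6 = 18/6 = 3
te_C = (5 + 4·7 + 21)/6 = 54/6 = 9
te_D = (5 + 4·7 + 9)/6 = 42/6 = 7

Forward pass:
ES_A = 0; EF_A = 6
ES_B = 0; EF_B = 3
ES_C = 3; EF_C = 3+9 = 12
ES_D = max(EF_A=6, EF_C=12) = 12; EF_D = 12+7 = 19
Expected project duration μ = 19 days. Critical path: B → C → D.

Backward pass:
LF_D = 19; LS_D = 19−7 = 12
LF_C = LS_D = 12; LS_C = 12−9 = 3
LF_B = LS_C = 3; LS_B = 3−3 = 0
LF_A = LS_D = 12; LS_A = 12−6 = 6
Slack_A = LS_A − ES_A = 6 − 0 = 6

6 days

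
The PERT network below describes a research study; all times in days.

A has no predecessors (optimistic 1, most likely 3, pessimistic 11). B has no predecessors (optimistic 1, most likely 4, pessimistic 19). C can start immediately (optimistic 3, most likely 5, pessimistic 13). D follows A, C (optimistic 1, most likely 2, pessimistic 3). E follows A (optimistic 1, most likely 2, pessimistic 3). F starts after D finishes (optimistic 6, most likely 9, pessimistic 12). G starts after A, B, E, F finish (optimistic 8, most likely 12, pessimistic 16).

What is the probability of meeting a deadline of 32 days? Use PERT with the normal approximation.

te_A = (1 + 4·3 + 11)/6 = 24/6 = 4; σ²_A = ((11−1)/6)² = 2.778
te_B = (1 + 4·4 + 19)/6 = 36/6 = 6; σ²_B = ((19−1)/6)² = 9.000
te_C = (3 + 4·5 + 13)/6 = 36/6 = 6; σ²_C = ((13−3)/6)² = 2.778
te_D = (1 + 4·2 + 3)/6 = 12/6 = 2; σ²_D = ((3−1)/6)² = 0.111
te_E = (1 + 4·2 + 3)/6 = 12/6 = 2; σ²_E = ((3−1)/6)² = 0.111
te_F = (6 + 4·9 + 12)/6 = 54/6 = 9; σ²_F = ((12−6)/6)² = 1.000
te_G = (8 + 4·12 + 16)/6 = 72/6 = 12; σ²_G = ((16−8)/6)² = 1.778

Forward pass:
ES_A = 0; EF_A = 4
ES_B = 0; EF_B = 6
ES_C = 0; EF_C = 6
ES_D = max(EF_A=4, EF_C=6) = 6; EF_D = 6+2 = 8
ES_E = 4; EF_E = 4+2 = 6
ES_F = 8; EF_F = 8+9 = 17
ES_G = max(EF_A=4, EF_B=6, EF_E=6, EF_F=17) = 17; EF_G = 17+12 = 29
Expected project duration μ = 29 days. Critical path: C → D → F → G.

Variance along critical path = 2.778 + 0.111 + 1.000 + 1.778 = 5.667; σ = √5.667 = 2.380 days.
Z = (32 − 29) / 2.380 = 1.260
P(T ≤ 32) = Φ(1.260) ≈ 0.896

0.896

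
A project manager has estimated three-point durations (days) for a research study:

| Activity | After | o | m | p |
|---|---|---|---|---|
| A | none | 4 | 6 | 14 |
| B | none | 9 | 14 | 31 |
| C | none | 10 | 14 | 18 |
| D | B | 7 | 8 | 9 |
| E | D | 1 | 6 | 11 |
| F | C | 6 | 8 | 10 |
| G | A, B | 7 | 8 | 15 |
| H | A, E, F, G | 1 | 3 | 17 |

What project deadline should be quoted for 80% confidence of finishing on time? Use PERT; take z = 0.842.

te_A = (4 + 4·6 + 14)/6 = 42/6 = 7; σ²_A = ((14−4)/6)² = 2.778
te_B = (9 + 4·14 + 31)/6 = 96/6 = 16; σ²_B = ((31−9)/6)² = 13.444
te_C = (10 + 4·14 + 18)/6 = 84/6 = 14; σ²_C = ((18−10)/6)² = 1.778
te_D = (7 + 4·8 + 9)/6 = 48/6 = 8; σ²_D = ((9−7)/6)² = 0.111
te_E = (1 + 4·6 + 11)/6 = 36/6 = 6; σ²_E = ((11−1)/6)² = 2.778
te_F = (6 + 4·8 + 10)/6 = 48/6 = 8; σ²_F = ((10−6)/6)² = 0.444
te_G = (7 + 4·8 + 15)/6 = 54/6 = 9; σ²_G = ((15−7)/6)² = 1.778
te_H = (1 + 4·3 + 17)/6 = 30/6 = 5; σ²_H = ((17−1)/6)² = 7.111

Forward pass:
ES_A = 0; EF_A = 7
ES_B = 0; EF_B = 16
ES_C = 0; EF_C = 14
ES_D = 16; EF_D = 16+8 = 24
ES_E = 24; EF_E = 24+6 = 30
ES_F = 14; EF_F = 14+8 = 22
ES_G = max(EF_A=7, EF_B=16) = 16; EF_G = 16+9 = 25
ES_H = max(EF_A=7, EF_E=30, EF_F=22, EF_G=25) = 30; EF_H = 30+5 = 35
Expected project duration μ = 35 days. Critical path: B → D → E → H.

Variance along critical path = 13.444 + 0.111 + 2.778 + 7.111 = 23.444; σ = 4.842 days.
D = μ + z·σ = 35 + 0.842·4.842 = 39.1 days

39.1 days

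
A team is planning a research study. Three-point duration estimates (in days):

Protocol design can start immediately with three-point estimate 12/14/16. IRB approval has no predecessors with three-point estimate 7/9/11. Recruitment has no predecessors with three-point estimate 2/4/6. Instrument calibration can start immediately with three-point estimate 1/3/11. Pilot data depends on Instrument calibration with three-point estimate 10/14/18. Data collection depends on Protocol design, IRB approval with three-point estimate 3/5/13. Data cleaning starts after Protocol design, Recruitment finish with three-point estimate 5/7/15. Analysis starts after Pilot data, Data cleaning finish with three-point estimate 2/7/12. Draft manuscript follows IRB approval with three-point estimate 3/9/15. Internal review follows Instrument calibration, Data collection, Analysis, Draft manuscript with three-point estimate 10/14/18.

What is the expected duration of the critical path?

43 days

te_Protocol design = (12 + 4·14 + 16)/6 = 84/6 = 14
te_IRB approval = (7 + 4·9 + 11)/6 = 54/6 = 9
te_Recruitment = (2 + 4·4 + 6)/6 = 24/6 = 4
te_Instrument calibration = (1 + 4·3 + 11)/6 = 24/6 = 4
te_Pilot data = (10 + 4·14 + 18)/6 = 84/6 = 14
te_Data collection = (3 + 4·5 + 13)/6 = 36/6 = 6
te_Data cleaning = (5 + 4·7 + 15)/6 = 48/6 = 8
te_Analysis = (2 + 4·7 + 12)/6 = 42/6 = 7
te_Draft manuscript = (3 + 4·9 + 15)/6 = 54/6 = 9
te_Internal review = (10 + 4·14 + 18)/6 = 84/6 = 14

Forward pass:
ES_Protocol design = 0; EF_Protocol design = 14
ES_IRB approval = 0; EF_IRB approval = 9
ES_Recruitment = 0; EF_Recruitment = 4
ES_Instrument calibration = 0; EF_Instrument calibration = 4
ES_Pilot data = 4; EF_Pilot data = 4+14 = 18
ES_Data collection = max(EF_Protocol design=14, EF_IRB approval=9) = 14; EF_Data collection = 14+6 = 20
ES_Data cleaning = max(EF_Protocol design=14, EF_Recruitment=4) = 14; EF_Data cleaning = 14+8 = 22
ES_Analysis = max(EF_Pilot data=18, EF_Data cleaning=22) = 22; EF_Analysis = 22+7 = 29
ES_Draft manuscript = 9; EF_Draft manuscript = 9+9 = 18
ES_Internal review = max(EF_Instrument calibration=4, EF_Data collection=20, EF_Analysis=29, EF_Draft manuscript=18) = 29; EF_Internal review = 29+14 = 43
Expected project duration μ = 43 days. Critical path: Protocol design → Data cleaning → Analysis → Internal review.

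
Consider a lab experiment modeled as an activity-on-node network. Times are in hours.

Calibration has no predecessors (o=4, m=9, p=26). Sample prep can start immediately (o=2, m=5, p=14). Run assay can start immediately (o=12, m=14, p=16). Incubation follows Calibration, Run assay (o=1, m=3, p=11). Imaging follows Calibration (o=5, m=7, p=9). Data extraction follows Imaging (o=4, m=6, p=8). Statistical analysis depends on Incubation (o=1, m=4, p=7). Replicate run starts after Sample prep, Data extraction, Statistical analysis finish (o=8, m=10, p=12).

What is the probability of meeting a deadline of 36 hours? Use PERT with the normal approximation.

te_Calibration = (4 + 4·9 + 26)/6 = 66/6 = 11; σ²_Calibration = ((26−4)/6)² = 13.444
te_Sample prep = (2 + 4·5 + 14)/6 = 36/6 = 6; σ²_Sample prep = ((14−2)/6)² = 4.000
te_Run assay = (12 + 4·14 + 16)/6 = 84/6 = 14; σ²_Run assay = ((16−12)/6)² = 0.444
te_Incubation = (1 + 4·3 + 11)/6 = 24/6 = 4; σ²_Incubation = ((11−1)/6)² = 2.778
te_Imaging = (5 + 4·7 + 9)/6 = 42/6 = 7; σ²_Imaging = ((9−5)/6)² = 0.444
te_Data extraction = (4 + 4·6 + 8)/6 = 36/6 = 6; σ²_Data extraction = ((8−4)/6)² = 0.444
te_Statistical analysis = (1 + 4·4 + 7)/6 = 24/6 = 4; σ²_Statistical analysis = ((7−1)/6)² = 1.000
te_Replicate run = (8 + 4·10 + 12)/6 = 60/6 = 10; σ²_Replicate run = ((12−8)/6)² = 0.444

Forward pass:
ES_Calibration = 0; EF_Calibration = 11
ES_Sample prep = 0; EF_Sample prep = 6
ES_Run assay = 0; EF_Run assay = 14
ES_Incubation = max(EF_Calibration=11, EF_Run assay=14) = 14; EF_Incubation = 14+4 = 18
ES_Imaging = 11; EF_Imaging = 11+7 = 18
ES_Data extraction = 18; EF_Data extraction = 18+6 = 24
ES_Statistical analysis = 18; EF_Statistical analysis = 18+4 = 22
ES_Replicate run = max(EF_Sample prep=6, EF_Data extraction=24, EF_Statistical analysis=22) = 24; EF_Replicate run = 24+10 = 34
Expected project duration μ = 34 hours. Critical path: Calibration → Imaging → Data extraction → Replicate run.

Variance along critical path = 13.444 + 0.444 + 0.444 + 0.444 = 14.778; σ = √14.778 = 3.844 hours.
Z = (36 − 34) / 3.844 = 0.520
P(T ≤ 36) = Φ(0.520) ≈ 0.699

0.699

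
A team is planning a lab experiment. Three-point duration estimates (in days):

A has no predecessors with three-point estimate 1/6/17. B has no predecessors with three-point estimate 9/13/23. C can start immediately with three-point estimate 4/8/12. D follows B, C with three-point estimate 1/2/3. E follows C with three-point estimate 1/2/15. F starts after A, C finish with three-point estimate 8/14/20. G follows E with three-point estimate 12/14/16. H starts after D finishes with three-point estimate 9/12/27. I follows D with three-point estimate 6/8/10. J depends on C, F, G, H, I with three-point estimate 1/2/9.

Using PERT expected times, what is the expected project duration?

te_A = (1 + 4·6 + 17)/6 = 42/6 = 7
te_B = (9 + 4·13 + 23)/6 = 84/6 = 14
te_C = (4 + 4·8 + 12)/6 = 48/6 = 8
te_D = (1 + 4·2 + 3)/6 = 12/6 = 2
te_E = (1 + 4·2 + 15)/6 = 24/6 = 4
te_F = (8 + 4·14 + 20)/6 = 84/6 = 14
te_G = (12 + 4·14 + 16)/6 = 84/6 = 14
te_H = (9 + 4·12 + 27)/6 = 84/6 = 14
te_I = (6 + 4·8 + 10)/6 = 48/6 = 8
te_J = (1 + 4·2 + 9)/6 = 18/6 = 3

Forward pass:
ES_A = 0; EF_A = 7
ES_B = 0; EF_B = 14
ES_C = 0; EF_C = 8
ES_D = max(EF_B=14, EF_C=8) = 14; EF_D = 14+2 = 16
ES_E = 8; EF_E = 8+4 = 12
ES_F = max(EF_A=7, EF_C=8) = 8; EF_F = 8+14 = 22
ES_G = 12; EF_G = 12+14 = 26
ES_H = 16; EF_H = 16+14 = 30
ES_I = 16; EF_I = 16+8 = 24
ES_J = max(EF_C=8, EF_F=22, EF_G=26, EF_H=30, EF_I=24) = 30; EF_J = 30+3 = 33
Expected project duration μ = 33 days. Critical path: B → D → H → J.

33 days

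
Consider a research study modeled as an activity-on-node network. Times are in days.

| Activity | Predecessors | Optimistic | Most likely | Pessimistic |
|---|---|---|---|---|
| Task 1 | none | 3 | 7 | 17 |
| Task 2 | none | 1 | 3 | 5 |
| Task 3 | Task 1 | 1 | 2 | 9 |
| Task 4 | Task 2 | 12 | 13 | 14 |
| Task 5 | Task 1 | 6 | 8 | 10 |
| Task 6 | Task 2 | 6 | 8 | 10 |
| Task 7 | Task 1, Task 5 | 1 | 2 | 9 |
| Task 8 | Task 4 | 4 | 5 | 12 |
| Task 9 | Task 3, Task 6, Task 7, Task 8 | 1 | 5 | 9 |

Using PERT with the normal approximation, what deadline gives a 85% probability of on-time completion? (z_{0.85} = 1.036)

te_Task 1 = (3 + 4·7 + 17)/6 = 48/6 = 8; σ²_Task 1 = ((17−3)/6)² = 5.444
te_Task 2 = (1 + 4·3 + 5)/6 = 18/6 = 3; σ²_Task 2 = ((5−1)/6)² = 0.444
te_Task 3 = (1 + 4·2 + 9)/6 = 18/6 = 3; σ²_Task 3 = ((9−1)/6)² = 1.778
te_Task 4 = (12 + 4·13 + 14)/6 = 78/6 = 13; σ²_Task 4 = ((14−12)/6)² = 0.111
te_Task 5 = (6 + 4·8 + 10)/6 = 48/6 = 8; σ²_Task 5 = ((10−6)/6)² = 0.444
te_Task 6 = (6 + 4·8 + 10)/6 = 48/6 = 8; σ²_Task 6 = ((10−6)/6)² = 0.444
te_Task 7 = (1 + 4·2 + 9)/6 = 18/6 = 3; σ²_Task 7 = ((9−1)/6)² = 1.778
te_Task 8 = (4 + 4·5 + 12)/6 = 36/6 = 6; σ²_Task 8 = ((12−4)/6)² = 1.778
te_Task 9 = (1 + 4·5 + 9)/6 = 30/6 = 5; σ²_Task 9 = ((9−1)/6)² = 1.778

Forward pass:
ES_Task 1 = 0; EF_Task 1 = 8
ES_Task 2 = 0; EF_Task 2 = 3
ES_Task 3 = 8; EF_Task 3 = 8+3 = 11
ES_Task 4 = 3; EF_Task 4 = 3+13 = 16
ES_Task 5 = 8; EF_Task 5 = 8+8 = 16
ES_Task 6 = 3; EF_Task 6 = 3+8 = 11
ES_Task 7 = max(EF_Task 1=8, EF_Task 5=16) = 16; EF_Task 7 = 16+3 = 19
ES_Task 8 = 16; EF_Task 8 = 16+6 = 22
ES_Task 9 = max(EF_Task 3=11, EF_Task 6=11, EF_Task 7=19, EF_Task 8=22) = 22; EF_Task 9 = 22+5 = 27
Expected project duration μ = 27 days. Critical path: Task 2 → Task 4 → Task 8 → Task 9.

Variance along critical path = 0.444 + 0.111 + 1.778 + 1.778 = 4.111; σ = 2.028 days.
D = μ + z·σ = 27 + 1.036·2.028 = 29.1 days

29.1 days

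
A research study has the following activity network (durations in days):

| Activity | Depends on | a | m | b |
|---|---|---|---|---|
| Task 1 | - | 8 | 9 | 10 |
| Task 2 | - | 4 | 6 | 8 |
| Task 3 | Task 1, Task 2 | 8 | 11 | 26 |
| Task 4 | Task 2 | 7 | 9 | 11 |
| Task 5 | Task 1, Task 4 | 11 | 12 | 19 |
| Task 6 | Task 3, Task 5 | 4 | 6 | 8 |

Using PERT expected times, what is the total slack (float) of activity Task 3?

6 days

te_Task 1 = (8 + 4·9 + 10)/6 = 54/6 = 9
te_Task 2 = (4 + 4·6 + 8)/6 = 36/6 = 6
te_Task 3 = (8 + 4·11 + 26)/6 = 78/6 = 13
te_Task 4 = (7 + 4·9 + 11)/6 = 54/6 = 9
te_Task 5 = (11 + 4·12 + 19)/6 = 78/6 = 13
te_Task 6 = (4 + 4·6 + 8)/6 = 36/6 = 6

Forward pass:
ES_Task 1 = 0; EF_Task 1 = 9
ES_Task 2 = 0; EF_Task 2 = 6
ES_Task 3 = max(EF_Task 1=9, EF_Task 2=6) = 9; EF_Task 3 = 9+13 = 22
ES_Task 4 = 6; EF_Task 4 = 6+9 = 15
ES_Task 5 = max(EF_Task 1=9, EF_Task 4=15) = 15; EF_Task 5 = 15+13 = 28
ES_Task 6 = max(EF_Task 3=22, EF_Task 5=28) = 28; EF_Task 6 = 28+6 = 34
Expected project duration μ = 34 days. Critical path: Task 2 → Task 4 → Task 5 → Task 6.

Backward pass:
LF_Task 6 = 34; LS_Task 6 = 34−6 = 28
LF_Task 5 = LS_Task 6 = 28; LS_Task 5 = 28−13 = 15
LF_Task 4 = LS_Task 5 = 15; LS_Task 4 = 15−9 = 6
LF_Task 3 = LS_Task 6 = 28; LS_Task 3 = 28−13 = 15
LF_Task 2 = min(LS_Task 3=15, LS_Task 4=6) = 6; LS_Task 2 = 6−6 = 0
LF_Task 1 = min(LS_Task 3=15, LS_Task 5=15) = 15; LS_Task 1 = 15−9 = 6
Slack_Task 3 = LS_Task 3 − ES_Task 3 = 15 − 9 = 6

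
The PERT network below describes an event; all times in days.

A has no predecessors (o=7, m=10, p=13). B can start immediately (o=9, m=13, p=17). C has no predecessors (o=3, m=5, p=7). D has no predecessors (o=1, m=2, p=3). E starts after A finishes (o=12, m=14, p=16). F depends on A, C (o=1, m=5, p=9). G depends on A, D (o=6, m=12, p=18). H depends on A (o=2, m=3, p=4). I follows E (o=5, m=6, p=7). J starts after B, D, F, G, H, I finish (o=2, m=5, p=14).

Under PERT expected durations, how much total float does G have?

te_A = (7 + 4·10 + 13)/6 = 60/6 = 10
te_B = (9 + 4·13 + 17)/6 = 78/6 = 13
te_C = (3 + 4·5 + 7)/6 = 30/6 = 5
te_D = (1 + 4·2 + 3)/6 = 12/6 = 2
te_E = (12 + 4·14 + 16)/6 = 84/6 = 14
te_F = (1 + 4·5 + 9)/6 = 30/6 = 5
te_G = (6 + 4·12 + 18)/6 = 72/6 = 12
te_H = (2 + 4·3 + 4)/6 = 18/6 = 3
te_I = (5 + 4·6 + 7)/6 = 36/6 = 6
te_J = (2 + 4·5 + 14)/6 = 36/6 = 6

Forward pass:
ES_A = 0; EF_A = 10
ES_B = 0; EF_B = 13
ES_C = 0; EF_C = 5
ES_D = 0; EF_D = 2
ES_E = 10; EF_E = 10+14 = 24
ES_F = max(EF_A=10, EF_C=5) = 10; EF_F = 10+5 = 15
ES_G = max(EF_A=10, EF_D=2) = 10; EF_G = 10+12 = 22
ES_H = 10; EF_H = 10+3 = 13
ES_I = 24; EF_I = 24+6 = 30
ES_J = max(EF_B=13, EF_D=2, EF_F=15, EF_G=22, EF_H=13, EF_I=30) = 30; EF_J = 30+6 = 36
Expected project duration μ = 36 days. Critical path: A → E → I → J.

Backward pass:
LF_J = 36; LS_J = 36−6 = 30
LF_I = LS_J = 30; LS_I = 30−6 = 24
LF_H = LS_J = 30; LS_H = 30−3 = 27
LF_G = LS_J = 30; LS_G = 30−12 = 18
LF_F = LS_J = 30; LS_F = 30−5 = 25
LF_E = LS_I = 24; LS_E = 24−14 = 10
LF_D = min(LS_G=18, LS_J=30) = 18; LS_D = 18−2 = 16
LF_C = LS_F = 25; LS_C = 25−5 = 20
LF_B = LS_J = 30; LS_B = 30−13 = 17
LF_A = min(LS_E=10, LS_F=25, LS_G=18, LS_H=27) = 10; LS_A = 10−10 = 0
Slack_G = LS_G − ES_G = 18 − 10 = 8

8 days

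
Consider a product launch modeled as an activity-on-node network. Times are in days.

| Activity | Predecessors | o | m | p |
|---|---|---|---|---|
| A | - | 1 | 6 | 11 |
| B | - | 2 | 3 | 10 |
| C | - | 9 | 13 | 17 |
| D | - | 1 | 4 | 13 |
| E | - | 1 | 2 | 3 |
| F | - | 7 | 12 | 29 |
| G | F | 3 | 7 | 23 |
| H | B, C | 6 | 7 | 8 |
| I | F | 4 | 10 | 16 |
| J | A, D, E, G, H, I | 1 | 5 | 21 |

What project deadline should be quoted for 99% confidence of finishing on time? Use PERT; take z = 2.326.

te_A = (1 + 4·6 + 11)/6 = 36/6 = 6; σ²_A = ((11−1)/6)² = 2.778
te_B = (2 + 4·3 + 10)/6 = 24/6 = 4; σ²_B = ((10−2)/6)² = 1.778
te_C = (9 + 4·13 + 17)/6 = 78/6 = 13; σ²_C = ((17−9)/6)² = 1.778
te_D = (1 + 4·4 + 13)/6 = 30/6 = 5; σ²_D = ((13−1)/6)² = 4.000
te_E = (1 + 4·2 + 3)/6 = 12/6 = 2; σ²_E = ((3−1)/6)² = 0.111
te_F = (7 + 4·12 + 29)/6 = 84/6 = 14; σ²_F = ((29−7)/6)² = 13.444
te_G = (3 + 4·7 + 23)/6 = 54/6 = 9; σ²_G = ((23−3)/6)² = 11.111
te_H = (6 + 4·7 + 8)/6 = 42/6 = 7; σ²_H = ((8−6)/6)² = 0.111
te_I = (4 + 4·10 + 16)/6 = 60/6 = 10; σ²_I = ((16−4)/6)² = 4.000
te_J = (1 + 4·5 + 21)/6 = 42/6 = 7; σ²_J = ((21−1)/6)² = 11.111

Forward pass:
ES_A = 0; EF_A = 6
ES_B = 0; EF_B = 4
ES_C = 0; EF_C = 13
ES_D = 0; EF_D = 5
ES_E = 0; EF_E = 2
ES_F = 0; EF_F = 14
ES_G = 14; EF_G = 14+9 = 23
ES_H = max(EF_B=4, EF_C=13) = 13; EF_H = 13+7 = 20
ES_I = 14; EF_I = 14+10 = 24
ES_J = max(EF_A=6, EF_D=5, EF_E=2, EF_G=23, EF_H=20, EF_I=24) = 24; EF_J = 24+7 = 31
Expected project duration μ = 31 days. Critical path: F → I → J.

Variance along critical path = 13.444 + 4.000 + 11.111 = 28.556; σ = 5.344 days.
D = μ + z·σ = 31 + 2.326·5.344 = 43.4 days

43.4 days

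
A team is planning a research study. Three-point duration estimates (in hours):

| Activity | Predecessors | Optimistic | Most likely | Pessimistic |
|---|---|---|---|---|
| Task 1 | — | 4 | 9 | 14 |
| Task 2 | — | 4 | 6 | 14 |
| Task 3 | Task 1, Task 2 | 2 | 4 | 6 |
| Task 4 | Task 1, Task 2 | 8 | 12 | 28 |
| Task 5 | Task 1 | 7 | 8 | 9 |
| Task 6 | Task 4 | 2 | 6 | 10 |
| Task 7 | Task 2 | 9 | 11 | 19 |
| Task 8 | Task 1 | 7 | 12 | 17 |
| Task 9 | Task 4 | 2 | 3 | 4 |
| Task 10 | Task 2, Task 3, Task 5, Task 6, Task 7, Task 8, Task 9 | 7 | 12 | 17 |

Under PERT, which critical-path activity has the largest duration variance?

Task 4

te_Task 1 = (4 + 4·9 + 14)/6 = 54/6 = 9; σ²_Task 1 = ((14−4)/6)² = 2.778
te_Task 2 = (4 + 4·6 + 14)/6 = 42/6 = 7; σ²_Task 2 = ((14−4)/6)² = 2.778
te_Task 3 = (2 + 4·4 + 6)/6 = 24/6 = 4; σ²_Task 3 = ((6−2)/6)² = 0.444
te_Task 4 = (8 + 4·12 + 28)/6 = 84/6 = 14; σ²_Task 4 = ((28−8)/6)² = 11.111
te_Task 5 = (7 + 4·8 + 9)/6 = 48/6 = 8; σ²_Task 5 = ((9−7)/6)² = 0.111
te_Task 6 = (2 + 4·6 + 10)/6 = 36/6 = 6; σ²_Task 6 = ((10−2)/6)² = 1.778
te_Task 7 = (9 + 4·11 + 19)/6 = 72/6 = 12; σ²_Task 7 = ((19−9)/6)² = 2.778
te_Task 8 = (7 + 4·12 + 17)/6 = 72/6 = 12; σ²_Task 8 = ((17−7)/6)² = 2.778
te_Task 9 = (2 + 4·3 + 4)/6 = 18/6 = 3; σ²_Task 9 = ((4−2)/6)² = 0.111
te_Task 10 = (7 + 4·12 + 17)/6 = 72/6 = 12; σ²_Task 10 = ((17−7)/6)² = 2.778

Forward pass:
ES_Task 1 = 0; EF_Task 1 = 9
ES_Task 2 = 0; EF_Task 2 = 7
ES_Task 3 = max(EF_Task 1=9, EF_Task 2=7) = 9; EF_Task 3 = 9+4 = 13
ES_Task 4 = max(EF_Task 1=9, EF_Task 2=7) = 9; EF_Task 4 = 9+14 = 23
ES_Task 5 = 9; EF_Task 5 = 9+8 = 17
ES_Task 6 = 23; EF_Task 6 = 23+6 = 29
ES_Task 7 = 7; EF_Task 7 = 7+12 = 19
ES_Task 8 = 9; EF_Task 8 = 9+12 = 21
ES_Task 9 = 23; EF_Task 9 = 23+3 = 26
ES_Task 10 = max(EF_Task 2=7, EF_Task 3=13, EF_Task 5=17, EF_Task 6=29, EF_Task 7=19, EF_Task 8=21, EF_Task 9=26) = 29; EF_Task 10 = 29+12 = 41
Expected project duration μ = 41 hours. Critical path: Task 1 → Task 4 → Task 6 → Task 10.

Variances on critical path: σ²_Task 1=2.778, σ²_Task 4=11.111, σ²_Task 6=1.778, σ²_Task 10=2.778.
Largest is σ²_Task 4 = 11.111.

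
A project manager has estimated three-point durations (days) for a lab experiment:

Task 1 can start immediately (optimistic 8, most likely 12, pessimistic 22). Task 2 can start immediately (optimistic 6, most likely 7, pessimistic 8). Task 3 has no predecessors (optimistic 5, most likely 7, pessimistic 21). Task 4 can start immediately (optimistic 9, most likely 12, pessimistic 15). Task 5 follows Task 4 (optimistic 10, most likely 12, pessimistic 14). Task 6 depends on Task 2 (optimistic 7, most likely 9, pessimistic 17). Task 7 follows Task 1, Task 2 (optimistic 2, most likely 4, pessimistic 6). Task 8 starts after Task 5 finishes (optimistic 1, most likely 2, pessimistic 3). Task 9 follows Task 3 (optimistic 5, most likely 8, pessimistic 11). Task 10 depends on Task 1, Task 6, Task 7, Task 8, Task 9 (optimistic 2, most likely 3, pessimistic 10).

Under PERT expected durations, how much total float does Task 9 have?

9 days

te_Task 1 = (8 + 4·12 + 22)/6 = 78/6 = 13
te_Task 2 = (6 + 4·7 + 8)/6 = 42/6 = 7
te_Task 3 = (5 + 4·7 + 21)/6 = 54/6 = 9
te_Task 4 = (9 + 4·12 + 15)/6 = 72/6 = 12
te_Task 5 = (10 + 4·12 + 14)/6 = 72/6 = 12
te_Task 6 = (7 + 4·9 + 17)/6 = 60/6 = 10
te_Task 7 = (2 + 4·4 + 6)/6 = 24/6 = 4
te_Task 8 = (1 + 4·2 + 3)/6 = 12/6 = 2
te_Task 9 = (5 + 4·8 + 11)/6 = 48/6 = 8
te_Task 10 = (2 + 4·3 + 10)/6 = 24/6 = 4

Forward pass:
ES_Task 1 = 0; EF_Task 1 = 13
ES_Task 2 = 0; EF_Task 2 = 7
ES_Task 3 = 0; EF_Task 3 = 9
ES_Task 4 = 0; EF_Task 4 = 12
ES_Task 5 = 12; EF_Task 5 = 12+12 = 24
ES_Task 6 = 7; EF_Task 6 = 7+10 = 17
ES_Task 7 = max(EF_Task 1=13, EF_Task 2=7) = 13; EF_Task 7 = 13+4 = 17
ES_Task 8 = 24; EF_Task 8 = 24+2 = 26
ES_Task 9 = 9; EF_Task 9 = 9+8 = 17
ES_Task 10 = max(EF_Task 1=13, EF_Task 6=17, EF_Task 7=17, EF_Task 8=26, EF_Task 9=17) = 26; EF_Task 10 = 26+4 = 30
Expected project duration μ = 30 days. Critical path: Task 4 → Task 5 → Task 8 → Task 10.

Backward pass:
LF_Task 10 = 30; LS_Task 10 = 30−4 = 26
LF_Task 9 = LS_Task 10 = 26; LS_Task 9 = 26−8 = 18
LF_Task 8 = LS_Task 10 = 26; LS_Task 8 = 26−2 = 24
LF_Task 7 = LS_Task 10 = 26; LS_Task 7 = 26−4 = 22
LF_Task 6 = LS_Task 10 = 26; LS_Task 6 = 26−10 = 16
LF_Task 5 = LS_Task 8 = 24; LS_Task 5 = 24−12 = 12
LF_Task 4 = LS_Task 5 = 12; LS_Task 4 = 12−12 = 0
LF_Task 3 = LS_Task 9 = 18; LS_Task 3 = 18−9 = 9
LF_Task 2 = min(LS_Task 6=16, LS_Task 7=22) = 16; LS_Task 2 = 16−7 = 9
LF_Task 1 = min(LS_Task 7=22, LS_Task 10=26) = 22; LS_Task 1 = 22−13 = 9
Slack_Task 9 = LS_Task 9 − ES_Task 9 = 18 − 9 = 9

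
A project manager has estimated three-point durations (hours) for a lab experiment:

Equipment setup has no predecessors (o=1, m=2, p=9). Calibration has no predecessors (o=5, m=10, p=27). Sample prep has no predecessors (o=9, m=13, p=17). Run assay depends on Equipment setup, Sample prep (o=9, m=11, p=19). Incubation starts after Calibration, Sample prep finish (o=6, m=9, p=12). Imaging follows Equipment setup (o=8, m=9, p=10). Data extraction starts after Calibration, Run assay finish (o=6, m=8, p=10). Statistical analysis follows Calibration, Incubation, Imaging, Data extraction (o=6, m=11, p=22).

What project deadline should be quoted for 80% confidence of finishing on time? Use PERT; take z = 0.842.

te_Equipment setup = (1 + 4·2 + 9)/6 = 18/6 = 3; σ²_Equipment setup = ((9−1)/6)² = 1.778
te_Calibration = (5 + 4·10 + 27)/6 = 72/6 = 12; σ²_Calibration = ((27−5)/6)² = 13.444
te_Sample prep = (9 + 4·13 + 17)/6 = 78/6 = 13; σ²_Sample prep = ((17−9)/6)² = 1.778
te_Run assay = (9 + 4·11 + 19)/6 = 72/6 = 12; σ²_Run assay = ((19−9)/6)² = 2.778
te_Incubation = (6 + 4·9 + 12)/6 = 54/6 = 9; σ²_Incubation = ((12−6)/6)² = 1.000
te_Imaging = (8 + 4·9 + 10)/6 = 54/6 = 9; σ²_Imaging = ((10−8)/6)² = 0.111
te_Data extraction = (6 + 4·8 + 10)/6 = 48/6 = 8; σ²_Data extraction = ((10−6)/6)² = 0.444
te_Statistical analysis = (6 + 4·11 + 22)/6 = 72/6 = 12; σ²_Statistical analysis = ((22−6)/6)² = 7.111

Forward pass:
ES_Equipment setup = 0; EF_Equipment setup = 3
ES_Calibration = 0; EF_Calibration = 12
ES_Sample prep = 0; EF_Sample prep = 13
ES_Run assay = max(EF_Equipment setup=3, EF_Sample prep=13) = 13; EF_Run assay = 13+12 = 25
ES_Incubation = max(EF_Calibration=12, EF_Sample prep=13) = 13; EF_Incubation = 13+9 = 22
ES_Imaging = 3; EF_Imaging = 3+9 = 12
ES_Data extraction = max(EF_Calibration=12, EF_Run assay=25) = 25; EF_Data extraction = 25+8 = 33
ES_Statistical analysis = max(EF_Calibration=12, EF_Incubation=22, EF_Imaging=12, EF_Data extraction=33) = 33; EF_Statistical analysis = 33+12 = 45
Expected project duration μ = 45 hours. Critical path: Sample prep → Run assay → Data extraction → Statistical analysis.

Variance along critical path = 1.778 + 2.778 + 0.444 + 7.111 = 12.111; σ = 3.480 hours.
D = μ + z·σ = 45 + 0.842·3.480 = 47.9 hours

47.9 hours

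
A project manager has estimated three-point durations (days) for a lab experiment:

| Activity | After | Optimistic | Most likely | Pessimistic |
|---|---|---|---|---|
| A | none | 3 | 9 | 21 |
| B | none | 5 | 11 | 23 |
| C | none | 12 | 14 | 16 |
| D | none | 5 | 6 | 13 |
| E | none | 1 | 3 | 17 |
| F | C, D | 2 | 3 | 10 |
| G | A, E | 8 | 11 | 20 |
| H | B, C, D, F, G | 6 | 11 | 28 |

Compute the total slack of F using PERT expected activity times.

te_A = (3 + 4·9 + 21)/6 = 60/6 = 10
te_B = (5 + 4·11 + 23)/6 = 72/6 = 12
te_C = (12 + 4·14 + 16)/6 = 84/6 = 14
te_D = (5 + 4·6 + 13)/6 = 42/6 = 7
te_E = (1 + 4·3 + 17)/6 = 30/6 = 5
te_F = (2 + 4·3 + 10)/6 = 24/6 = 4
te_G = (8 + 4·11 + 20)/6 = 72/6 = 12
te_H = (6 + 4·11 + 28)/6 = 78/6 = 13

Forward pass:
ES_A = 0; EF_A = 10
ES_B = 0; EF_B = 12
ES_C = 0; EF_C = 14
ES_D = 0; EF_D = 7
ES_E = 0; EF_E = 5
ES_F = max(EF_C=14, EF_D=7) = 14; EF_F = 14+4 = 18
ES_G = max(EF_A=10, EF_E=5) = 10; EF_G = 10+12 = 22
ES_H = max(EF_B=12, EF_C=14, EF_D=7, EF_F=18, EF_G=22) = 22; EF_H = 22+13 = 35
Expected project duration μ = 35 days. Critical path: A → G → H.

Backward pass:
LF_H = 35; LS_H = 35−13 = 22
LF_G = LS_H = 22; LS_G = 22−12 = 10
LF_F = LS_H = 22; LS_F = 22−4 = 18
LF_E = LS_G = 10; LS_E = 10−5 = 5
LF_D = min(LS_F=18, LS_H=22) = 18; LS_D = 18−7 = 11
LF_C = min(LS_F=18, LS_H=22) = 18; LS_C = 18−14 = 4
LF_B = LS_H = 22; LS_B = 22−12 = 10
LF_A = LS_G = 10; LS_A = 10−10 = 0
Slack_F = LS_F − ES_F = 18 − 14 = 4

4 days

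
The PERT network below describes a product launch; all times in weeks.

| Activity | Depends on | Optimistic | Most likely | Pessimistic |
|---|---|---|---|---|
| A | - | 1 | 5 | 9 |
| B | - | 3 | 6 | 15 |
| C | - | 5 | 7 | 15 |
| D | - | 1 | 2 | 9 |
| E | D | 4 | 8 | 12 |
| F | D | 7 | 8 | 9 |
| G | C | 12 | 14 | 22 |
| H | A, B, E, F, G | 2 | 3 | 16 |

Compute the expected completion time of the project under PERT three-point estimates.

te_A = (1 + 4·5 + 9)/6 = 30/6 = 5
te_B = (3 + 4·6 + 15)/6 = 42/6 = 7
te_C = (5 + 4·7 + 15)/6 = 48/6 = 8
te_D = (1 + 4·2 + 9)/6 = 18/6 = 3
te_E = (4 + 4·8 + 12)/6 = 48/6 = 8
te_F = (7 + 4·8 + 9)/6 = 48/6 = 8
te_G = (12 + 4·14 + 22)/6 = 90/6 = 15
te_H = (2 + 4·3 + 16)/6 = 30/6 = 5

Forward pass:
ES_A = 0; EF_A = 5
ES_B = 0; EF_B = 7
ES_C = 0; EF_C = 8
ES_D = 0; EF_D = 3
ES_E = 3; EF_E = 3+8 = 11
ES_F = 3; EF_F = 3+8 = 11
ES_G = 8; EF_G = 8+15 = 23
ES_H = max(EF_A=5, EF_B=7, EF_E=11, EF_F=11, EF_G=23) = 23; EF_H = 23+5 = 28
Expected project duration μ = 28 weeks. Critical path: C → G → H.

28 weeks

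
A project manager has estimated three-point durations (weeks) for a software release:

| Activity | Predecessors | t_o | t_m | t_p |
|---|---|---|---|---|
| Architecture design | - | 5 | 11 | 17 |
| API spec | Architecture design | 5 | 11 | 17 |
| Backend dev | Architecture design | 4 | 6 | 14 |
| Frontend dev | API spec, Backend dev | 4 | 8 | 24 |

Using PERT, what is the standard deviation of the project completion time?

te_Architecture design = (5 + 4·11 + 17)/6 = 66/6 = 11; σ²_Architecture design = ((17−5)/6)² = 4.000
te_API spec = (5 + 4·11 + 17)/6 = 66/6 = 11; σ²_API spec = ((17−5)/6)² = 4.000
te_Backend dev = (4 + 4·6 + 14)/6 = 42/6 = 7; σ²_Backend dev = ((14−4)/6)² = 2.778
te_Frontend dev = (4 + 4·8 + 24)/6 = 60/6 = 10; σ²_Frontend dev = ((24−4)/6)² = 11.111

Forward pass:
ES_Architecture design = 0; EF_Architecture design = 11
ES_API spec = 11; EF_API spec = 11+11 = 22
ES_Backend dev = 11; EF_Backend dev = 11+7 = 18
ES_Frontend dev = max(EF_API spec=22, EF_Backend dev=18) = 22; EF_Frontend dev = 22+10 = 32
Expected project duration μ = 32 weeks. Critical path: Architecture design → API spec → Frontend dev.

Variance along critical path = 4.000 + 4.000 + 11.111 = 19.111
σ = √19.111 = 4.372 weeks

4.37 weeks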